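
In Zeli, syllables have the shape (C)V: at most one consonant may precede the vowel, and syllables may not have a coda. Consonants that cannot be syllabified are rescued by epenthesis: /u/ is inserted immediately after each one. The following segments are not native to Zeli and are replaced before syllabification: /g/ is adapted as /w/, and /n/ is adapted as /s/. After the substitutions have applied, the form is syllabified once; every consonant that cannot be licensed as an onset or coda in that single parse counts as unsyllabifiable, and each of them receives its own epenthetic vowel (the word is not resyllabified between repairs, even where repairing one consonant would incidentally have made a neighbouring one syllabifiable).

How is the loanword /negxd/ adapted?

sewuxudu

Substitution: /n/ → /s/, /g/ → /w/, giving /sewxd/.
Syllabifying with onset maximization leaves /w/, /x/, /d/ stranded (no codas are permitted; onsets are limited to one consonant).
Epenthesis after each stranded consonant: /w/ → /wu/, /x/ → /xu/, /d/ → /du/.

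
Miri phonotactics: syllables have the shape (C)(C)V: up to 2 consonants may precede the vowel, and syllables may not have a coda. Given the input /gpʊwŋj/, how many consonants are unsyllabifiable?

Under (C)(C)V, the unsyllabifiable consonants are /w/, /ŋ/, /j/ (no codas are permitted; onsets may contain at most 2 consonants).

3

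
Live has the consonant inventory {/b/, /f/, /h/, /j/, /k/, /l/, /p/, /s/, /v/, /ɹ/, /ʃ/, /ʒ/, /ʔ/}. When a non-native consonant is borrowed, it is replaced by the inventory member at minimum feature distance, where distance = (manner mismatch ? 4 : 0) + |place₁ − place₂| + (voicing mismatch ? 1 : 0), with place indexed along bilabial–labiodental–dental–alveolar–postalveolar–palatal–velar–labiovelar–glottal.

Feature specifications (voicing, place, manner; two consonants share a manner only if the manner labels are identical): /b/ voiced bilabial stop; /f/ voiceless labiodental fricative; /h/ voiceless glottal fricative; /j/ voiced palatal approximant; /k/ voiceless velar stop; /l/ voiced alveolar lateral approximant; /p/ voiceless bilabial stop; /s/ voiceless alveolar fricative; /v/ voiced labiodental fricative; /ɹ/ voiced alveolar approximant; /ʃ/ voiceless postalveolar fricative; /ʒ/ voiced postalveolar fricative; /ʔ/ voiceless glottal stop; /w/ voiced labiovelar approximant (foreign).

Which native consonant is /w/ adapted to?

/j/ is closest: same manner (approximant), place distance 2 (labiovelar→palatal), same voicing; total 2. Next closest is /ɹ/ at distance 4.

j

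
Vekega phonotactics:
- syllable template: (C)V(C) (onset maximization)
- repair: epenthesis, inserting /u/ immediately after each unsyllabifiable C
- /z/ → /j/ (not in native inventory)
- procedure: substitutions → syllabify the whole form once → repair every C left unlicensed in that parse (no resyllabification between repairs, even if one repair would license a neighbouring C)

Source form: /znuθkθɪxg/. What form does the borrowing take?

Substitution: /z/ → /j/, giving /jnuθkθɪxg/.
Under (C)V(C), the unsyllabifiable consonants are /j/, /k/, /g/ (at most one coda consonant is licensed; onsets are limited to one consonant).
Each unlicensed consonant becomes the onset of a new syllable: /j/ → /ju/, /k/ → /ku/, /g/ → /gu/.

junuθkuθɪxgu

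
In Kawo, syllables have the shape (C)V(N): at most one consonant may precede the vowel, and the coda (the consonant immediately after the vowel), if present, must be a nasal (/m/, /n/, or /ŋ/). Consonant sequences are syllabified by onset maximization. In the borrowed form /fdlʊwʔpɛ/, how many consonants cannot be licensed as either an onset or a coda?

4

The consonants /f/, /d/, /w/, /ʔ/ cannot be parsed into a legal (C)V(N) syllable (only a nasal (/m/, /n/, or /ŋ/) is licensed in coda position; onsets are limited to one consonant).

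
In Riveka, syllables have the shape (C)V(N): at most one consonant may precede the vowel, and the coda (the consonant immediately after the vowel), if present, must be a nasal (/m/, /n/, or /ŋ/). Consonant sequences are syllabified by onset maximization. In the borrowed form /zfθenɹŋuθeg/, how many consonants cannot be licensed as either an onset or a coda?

Under (C)V(N), the unsyllabifiable consonants are /z/, /f/, /ɹ/, /g/ (only a nasal (/m/, /n/, or /ŋ/) is licensed in coda position; onsets are limited to one consonant).

4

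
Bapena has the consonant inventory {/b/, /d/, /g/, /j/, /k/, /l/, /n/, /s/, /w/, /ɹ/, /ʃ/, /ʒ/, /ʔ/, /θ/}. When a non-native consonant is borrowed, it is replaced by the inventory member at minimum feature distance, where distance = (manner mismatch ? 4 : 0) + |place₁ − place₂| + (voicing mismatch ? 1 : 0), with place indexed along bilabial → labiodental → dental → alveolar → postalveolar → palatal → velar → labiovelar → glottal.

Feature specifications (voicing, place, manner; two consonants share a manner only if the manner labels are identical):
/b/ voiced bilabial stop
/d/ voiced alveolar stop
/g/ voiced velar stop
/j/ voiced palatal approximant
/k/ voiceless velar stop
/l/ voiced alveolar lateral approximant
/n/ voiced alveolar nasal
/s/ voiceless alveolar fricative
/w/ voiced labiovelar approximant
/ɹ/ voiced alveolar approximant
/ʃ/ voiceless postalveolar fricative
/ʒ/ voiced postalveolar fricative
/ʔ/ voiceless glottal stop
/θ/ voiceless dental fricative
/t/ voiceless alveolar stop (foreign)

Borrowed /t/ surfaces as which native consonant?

/d/ is closest: same manner (stop), place distance 0 (alveolar→alveolar), voicing differs (+1); total 1. Next closest is /k/ at distance 3.

d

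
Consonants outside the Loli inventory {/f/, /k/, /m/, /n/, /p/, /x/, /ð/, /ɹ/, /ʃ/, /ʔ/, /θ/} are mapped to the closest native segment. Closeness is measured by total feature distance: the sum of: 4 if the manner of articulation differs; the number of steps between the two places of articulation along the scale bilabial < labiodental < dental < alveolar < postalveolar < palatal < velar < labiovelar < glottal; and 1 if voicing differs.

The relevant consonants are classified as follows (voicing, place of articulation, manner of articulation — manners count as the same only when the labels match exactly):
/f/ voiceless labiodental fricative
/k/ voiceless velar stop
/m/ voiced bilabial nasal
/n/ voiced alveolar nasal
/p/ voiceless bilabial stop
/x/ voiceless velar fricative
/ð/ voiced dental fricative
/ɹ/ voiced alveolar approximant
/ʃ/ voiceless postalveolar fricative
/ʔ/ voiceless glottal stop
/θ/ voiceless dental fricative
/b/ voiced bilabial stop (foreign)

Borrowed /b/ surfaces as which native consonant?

p

/p/ is closest: same manner (stop), place distance 0 (bilabial→bilabial), voicing differs (+1); total 1. Next closest is /m/ at distance 4.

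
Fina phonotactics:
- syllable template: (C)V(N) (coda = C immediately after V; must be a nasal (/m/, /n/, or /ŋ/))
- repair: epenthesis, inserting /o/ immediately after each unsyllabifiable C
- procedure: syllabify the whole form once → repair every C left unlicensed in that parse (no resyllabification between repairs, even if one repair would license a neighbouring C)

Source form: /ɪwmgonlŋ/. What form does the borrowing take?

The consonants /w/, /m/, /l/, /ŋ/ cannot be parsed into a legal (C)V(N) syllable (only a nasal (/m/, /n/, or /ŋ/) is licensed in coda position; onsets are limited to one consonant).
Each unlicensed consonant becomes the onset of a new syllable: /w/ → /wo/, /m/ → /mo/, /l/ → /lo/, /ŋ/ → /ŋo/.

ɪwomogonloŋo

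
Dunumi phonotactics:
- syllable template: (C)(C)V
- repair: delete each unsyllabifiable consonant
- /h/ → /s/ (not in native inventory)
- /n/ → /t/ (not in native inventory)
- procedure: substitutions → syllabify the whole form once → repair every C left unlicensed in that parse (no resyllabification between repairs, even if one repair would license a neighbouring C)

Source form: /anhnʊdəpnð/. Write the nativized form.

Substitution: /n/ → /t/, /h/ → /s/, giving /atstʊdəptð/.
Under (C)(C)V, the unsyllabifiable consonants are /t/, /p/, /t/, /ð/ (no codas are permitted; onsets may contain at most 2 consonants).
Deleting the stranded consonants removes /t/, /p/, /t/, /ð/.

astʊdə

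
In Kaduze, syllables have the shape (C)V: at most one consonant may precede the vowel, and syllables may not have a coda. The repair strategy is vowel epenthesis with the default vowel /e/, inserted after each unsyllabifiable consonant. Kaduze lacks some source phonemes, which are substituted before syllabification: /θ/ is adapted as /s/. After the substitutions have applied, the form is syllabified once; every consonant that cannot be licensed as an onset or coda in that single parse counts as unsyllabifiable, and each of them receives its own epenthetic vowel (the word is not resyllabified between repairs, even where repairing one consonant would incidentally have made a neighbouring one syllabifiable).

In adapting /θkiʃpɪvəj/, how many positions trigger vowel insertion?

After substitution the input is /skiʃpɪvəj/.
The unsyllabifiable consonants are /s/, /ʃ/, /j/; each receives one epenthetic vowel.

3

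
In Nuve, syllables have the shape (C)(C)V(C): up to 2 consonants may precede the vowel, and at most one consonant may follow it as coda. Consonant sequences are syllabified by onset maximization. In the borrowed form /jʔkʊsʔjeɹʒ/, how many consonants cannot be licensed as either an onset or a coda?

2

The consonants /j/, /ʒ/ cannot be parsed into a legal (C)(C)V(C) syllable (at most one coda consonant is licensed; onsets may contain at most 2 consonants).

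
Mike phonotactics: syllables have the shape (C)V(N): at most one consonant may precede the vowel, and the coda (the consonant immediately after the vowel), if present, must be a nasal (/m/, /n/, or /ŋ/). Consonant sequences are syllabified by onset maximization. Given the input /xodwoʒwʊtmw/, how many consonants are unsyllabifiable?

Under (C)V(N), the unsyllabifiable consonants are /d/, /ʒ/, /t/, /m/, /w/ (only a nasal (/m/, /n/, or /ŋ/) is licensed in coda position; onsets are limited to one consonant).

5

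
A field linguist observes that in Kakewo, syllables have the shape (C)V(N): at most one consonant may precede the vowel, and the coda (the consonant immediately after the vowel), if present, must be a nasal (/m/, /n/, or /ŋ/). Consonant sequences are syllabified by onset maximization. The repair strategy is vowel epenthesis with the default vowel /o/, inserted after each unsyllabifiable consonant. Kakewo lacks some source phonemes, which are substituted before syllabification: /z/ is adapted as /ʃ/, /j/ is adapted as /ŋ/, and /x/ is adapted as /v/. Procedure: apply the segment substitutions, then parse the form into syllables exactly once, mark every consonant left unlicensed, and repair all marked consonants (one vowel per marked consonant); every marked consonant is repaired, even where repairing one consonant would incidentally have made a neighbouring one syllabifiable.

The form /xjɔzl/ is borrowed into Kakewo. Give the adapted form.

Substitution: /x/ → /v/, /j/ → /ŋ/, /z/ → /ʃ/, giving /vŋɔʃl/.
Syllabifying with onset maximization leaves /v/, /ʃ/, /l/ stranded (only a nasal (/m/, /n/, or /ŋ/) is licensed in coda position; onsets are limited to one consonant).
Inserting the epenthetic vowel yields /v/ → /vo/, /ʃ/ → /ʃo/, /l/ → /lo/.

voŋɔʃolo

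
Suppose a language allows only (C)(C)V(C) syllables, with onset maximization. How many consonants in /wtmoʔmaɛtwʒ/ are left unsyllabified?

3

Under (C)(C)V(C), the unsyllabifiable consonants are /w/, /w/, /ʒ/ (at most one coda consonant is licensed; onsets may contain at most 2 consonants).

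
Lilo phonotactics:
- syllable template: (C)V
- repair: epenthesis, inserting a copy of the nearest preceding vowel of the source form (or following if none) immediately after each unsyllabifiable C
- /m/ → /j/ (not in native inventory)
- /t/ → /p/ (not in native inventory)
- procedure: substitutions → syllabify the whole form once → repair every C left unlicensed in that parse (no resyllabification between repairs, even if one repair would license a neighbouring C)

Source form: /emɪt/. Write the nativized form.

ejɪpɪ

Substitution: /m/ → /j/, /t/ → /p/, giving /ejɪp/.
The consonants /p/ cannot be parsed into a legal (C)V syllable (no codas are permitted; onsets are limited to one consonant).
Epenthesis after each stranded consonant: /p/ → /pɪ/.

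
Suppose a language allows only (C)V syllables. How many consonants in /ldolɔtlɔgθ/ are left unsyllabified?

4

The consonants /l/, /t/, /g/, /θ/ cannot be parsed into a legal (C)V syllable (no codas are permitted; onsets are limited to one consonant).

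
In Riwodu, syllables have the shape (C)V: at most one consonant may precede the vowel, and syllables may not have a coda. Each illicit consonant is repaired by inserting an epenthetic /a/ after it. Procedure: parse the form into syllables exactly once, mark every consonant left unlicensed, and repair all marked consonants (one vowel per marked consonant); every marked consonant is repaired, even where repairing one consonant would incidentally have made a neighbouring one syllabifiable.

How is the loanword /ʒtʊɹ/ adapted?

The consonants /ʒ/, /ɹ/ cannot be parsed into a legal (C)V syllable (no codas are permitted; onsets are limited to one consonant).
Each unlicensed consonant becomes the onset of a new syllable: /ʒ/ → /ʒa/, /ɹ/ → /ɹa/.

ʒatʊɹa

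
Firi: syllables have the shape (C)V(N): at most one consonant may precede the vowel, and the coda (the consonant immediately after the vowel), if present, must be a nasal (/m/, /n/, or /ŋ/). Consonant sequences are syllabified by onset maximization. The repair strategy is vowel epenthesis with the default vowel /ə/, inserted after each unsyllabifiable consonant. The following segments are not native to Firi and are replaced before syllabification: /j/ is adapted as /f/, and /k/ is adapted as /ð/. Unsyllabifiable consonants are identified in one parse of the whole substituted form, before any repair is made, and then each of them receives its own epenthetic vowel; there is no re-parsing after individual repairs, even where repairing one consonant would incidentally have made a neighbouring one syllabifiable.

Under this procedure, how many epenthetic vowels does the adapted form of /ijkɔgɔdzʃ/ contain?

4

After substitution the input is /ifðɔgɔdzʃ/.
The unsyllabifiable consonants are /f/, /d/, /z/, /ʃ/; each receives one epenthetic vowel.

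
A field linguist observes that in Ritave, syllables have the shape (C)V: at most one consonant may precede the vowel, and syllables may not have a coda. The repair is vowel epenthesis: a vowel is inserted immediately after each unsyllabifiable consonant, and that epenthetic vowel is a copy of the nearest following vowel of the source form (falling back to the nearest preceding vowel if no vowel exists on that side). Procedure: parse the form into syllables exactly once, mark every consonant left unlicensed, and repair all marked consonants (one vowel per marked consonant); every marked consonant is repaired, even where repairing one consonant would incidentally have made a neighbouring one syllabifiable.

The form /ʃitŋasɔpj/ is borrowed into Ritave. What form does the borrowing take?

Under (C)V, the unsyllabifiable consonants are /t/, /p/, /j/ (no codas are permitted; onsets are limited to one consonant).
Inserting the epenthetic vowel yields /t/ → /ta/, /p/ → /pɔ/, /j/ → /jɔ/.

ʃitaŋasɔpɔjɔ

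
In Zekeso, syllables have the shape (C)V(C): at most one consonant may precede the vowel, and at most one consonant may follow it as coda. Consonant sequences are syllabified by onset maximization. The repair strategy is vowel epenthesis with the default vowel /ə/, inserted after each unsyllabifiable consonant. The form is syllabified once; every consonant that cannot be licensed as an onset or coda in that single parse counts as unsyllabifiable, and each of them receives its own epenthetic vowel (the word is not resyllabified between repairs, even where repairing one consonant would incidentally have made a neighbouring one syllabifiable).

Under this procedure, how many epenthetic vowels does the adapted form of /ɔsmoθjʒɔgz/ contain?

The unsyllabifiable consonants are /j/, /z/; each receives one epenthetic vowel.

2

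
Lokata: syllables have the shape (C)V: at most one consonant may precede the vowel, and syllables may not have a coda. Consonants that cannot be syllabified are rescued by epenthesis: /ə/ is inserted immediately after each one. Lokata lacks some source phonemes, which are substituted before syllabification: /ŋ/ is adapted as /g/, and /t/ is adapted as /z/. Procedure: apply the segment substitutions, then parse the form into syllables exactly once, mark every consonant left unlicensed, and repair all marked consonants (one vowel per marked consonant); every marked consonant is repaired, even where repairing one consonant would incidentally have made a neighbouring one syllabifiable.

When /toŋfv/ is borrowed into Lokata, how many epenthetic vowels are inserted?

After substitution the input is /zogfv/.
The unsyllabifiable consonants are /g/, /f/, /v/; each receives one epenthetic vowel.

3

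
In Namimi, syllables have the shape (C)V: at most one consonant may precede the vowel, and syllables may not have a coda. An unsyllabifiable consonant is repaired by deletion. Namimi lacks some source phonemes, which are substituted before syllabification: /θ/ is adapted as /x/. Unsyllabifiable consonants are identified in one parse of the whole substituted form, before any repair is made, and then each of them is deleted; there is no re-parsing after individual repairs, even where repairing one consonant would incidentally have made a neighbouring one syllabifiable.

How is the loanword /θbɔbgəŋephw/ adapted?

bɔgəŋe

Substitution: /θ/ → /x/, giving /xbɔbgəŋephw/.
The consonants /x/, /b/, /p/, /h/, /w/ cannot be parsed into a legal (C)V syllable (no codas are permitted; onsets are limited to one consonant).
Deletion applies to /x/, /b/, /p/, /h/, /w/.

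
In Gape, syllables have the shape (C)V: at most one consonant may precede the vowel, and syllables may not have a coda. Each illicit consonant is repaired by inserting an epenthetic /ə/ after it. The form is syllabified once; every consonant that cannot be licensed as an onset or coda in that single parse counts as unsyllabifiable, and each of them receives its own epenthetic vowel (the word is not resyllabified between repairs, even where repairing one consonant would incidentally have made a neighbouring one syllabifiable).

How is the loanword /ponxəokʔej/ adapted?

ponəxəokəʔejə

Under (C)V, the unsyllabifiable consonants are /n/, /k/, /j/ (no codas are permitted; onsets are limited to one consonant).
Inserting the epenthetic vowel yields /n/ → /nə/, /k/ → /kə/, /j/ → /jə/.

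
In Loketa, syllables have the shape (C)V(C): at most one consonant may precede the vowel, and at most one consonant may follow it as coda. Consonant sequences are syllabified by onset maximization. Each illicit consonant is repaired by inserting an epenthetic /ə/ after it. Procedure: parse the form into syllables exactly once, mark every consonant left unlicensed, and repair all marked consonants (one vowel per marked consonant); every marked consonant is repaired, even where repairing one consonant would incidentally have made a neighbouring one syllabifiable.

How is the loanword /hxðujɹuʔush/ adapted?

həxəðujɹuʔushə

Under (C)V(C), the unsyllabifiable consonants are /h/, /x/, /h/ (at most one coda consonant is licensed; onsets are limited to one consonant).
Inserting the epenthetic vowel yields /h/ → /hə/, /x/ → /xə/, /h/ → /hə/.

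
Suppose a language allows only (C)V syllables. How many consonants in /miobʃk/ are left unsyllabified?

3

Under (C)V, the unsyllabifiable consonants are /b/, /ʃ/, /k/ (no codas are permitted; onsets are limited to one consonant).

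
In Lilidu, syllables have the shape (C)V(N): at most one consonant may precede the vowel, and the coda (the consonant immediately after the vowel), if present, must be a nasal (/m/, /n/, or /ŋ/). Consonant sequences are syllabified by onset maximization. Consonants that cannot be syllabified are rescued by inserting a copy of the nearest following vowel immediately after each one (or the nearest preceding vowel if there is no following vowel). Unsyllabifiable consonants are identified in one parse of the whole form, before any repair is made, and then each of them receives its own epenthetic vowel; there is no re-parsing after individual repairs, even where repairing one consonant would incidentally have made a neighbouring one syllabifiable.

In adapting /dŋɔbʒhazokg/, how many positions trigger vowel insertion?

5

The unsyllabifiable consonants are /d/, /b/, /ʒ/, /k/, /g/; each receives one epenthetic vowel.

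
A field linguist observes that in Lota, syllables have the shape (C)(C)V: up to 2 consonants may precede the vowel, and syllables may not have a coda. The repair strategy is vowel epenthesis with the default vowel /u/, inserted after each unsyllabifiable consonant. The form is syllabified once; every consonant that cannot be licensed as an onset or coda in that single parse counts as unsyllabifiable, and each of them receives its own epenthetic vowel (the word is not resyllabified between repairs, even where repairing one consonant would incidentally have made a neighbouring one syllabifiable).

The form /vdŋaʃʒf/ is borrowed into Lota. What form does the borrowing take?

vudŋaʃuʒufu

The consonants /v/, /ʃ/, /ʒ/, /f/ cannot be parsed into a legal (C)(C)V syllable (no codas are permitted; onsets may contain at most 2 consonants).
Each unlicensed consonant becomes the onset of a new syllable: /v/ → /vu/, /ʃ/ → /ʃu/, /ʒ/ → /ʒu/, /f/ → /fu/.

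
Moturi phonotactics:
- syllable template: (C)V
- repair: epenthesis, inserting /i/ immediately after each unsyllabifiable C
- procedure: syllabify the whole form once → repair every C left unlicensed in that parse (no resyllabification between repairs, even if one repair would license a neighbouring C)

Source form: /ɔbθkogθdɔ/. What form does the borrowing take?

ɔbiθikogiθidɔ

Syllabifying with onset maximization leaves /b/, /θ/, /g/, /θ/ stranded (no codas are permitted; onsets are limited to one consonant).
Each unlicensed consonant becomes the onset of a new syllable: /b/ → /bi/, /θ/ → /θi/, /g/ → /gi/, /θ/ → /θi/.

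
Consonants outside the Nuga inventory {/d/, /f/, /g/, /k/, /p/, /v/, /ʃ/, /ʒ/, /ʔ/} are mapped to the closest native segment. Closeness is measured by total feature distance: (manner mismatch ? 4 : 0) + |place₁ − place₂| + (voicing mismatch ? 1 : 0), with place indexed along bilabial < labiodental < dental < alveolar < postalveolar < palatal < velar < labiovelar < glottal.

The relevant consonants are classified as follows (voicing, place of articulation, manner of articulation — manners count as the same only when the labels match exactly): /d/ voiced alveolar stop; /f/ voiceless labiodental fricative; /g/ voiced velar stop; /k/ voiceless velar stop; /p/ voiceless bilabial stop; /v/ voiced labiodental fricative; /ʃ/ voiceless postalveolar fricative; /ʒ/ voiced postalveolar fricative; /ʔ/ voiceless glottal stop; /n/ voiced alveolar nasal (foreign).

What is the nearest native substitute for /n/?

d

/d/ is closest: manner differs (nasal→stop, +4), place distance 0 (alveolar→alveolar), same voicing; total 4. Next closest is /ʒ/ at distance 5.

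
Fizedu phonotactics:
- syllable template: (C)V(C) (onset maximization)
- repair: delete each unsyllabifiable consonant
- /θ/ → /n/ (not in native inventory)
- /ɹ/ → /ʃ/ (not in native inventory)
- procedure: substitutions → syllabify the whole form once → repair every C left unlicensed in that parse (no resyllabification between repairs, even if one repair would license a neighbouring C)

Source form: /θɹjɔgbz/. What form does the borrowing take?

jɔg

Substitution: /θ/ → /n/, /ɹ/ → /ʃ/, giving /nʃjɔgbz/.
Under (C)V(C), the unsyllabifiable consonants are /n/, /ʃ/, /b/, /z/ (at most one coda consonant is licensed; onsets are limited to one consonant).
Deletion applies to /n/, /ʃ/, /b/, /z/.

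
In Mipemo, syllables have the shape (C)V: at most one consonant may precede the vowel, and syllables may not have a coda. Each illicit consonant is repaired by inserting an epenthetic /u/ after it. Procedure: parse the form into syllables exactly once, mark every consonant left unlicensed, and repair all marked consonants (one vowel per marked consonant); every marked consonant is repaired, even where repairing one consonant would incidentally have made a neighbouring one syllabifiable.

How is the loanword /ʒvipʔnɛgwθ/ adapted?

Under (C)V, the unsyllabifiable consonants are /ʒ/, /p/, /ʔ/, /g/, /w/, /θ/ (no codas are permitted; onsets are limited to one consonant).
Epenthesis after each stranded consonant: /ʒ/ → /ʒu/, /p/ → /pu/, /ʔ/ → /ʔu/, /g/ → /gu/, /w/ → /wu/, /θ/ → /θu/.

ʒuvipuʔunɛguwuθu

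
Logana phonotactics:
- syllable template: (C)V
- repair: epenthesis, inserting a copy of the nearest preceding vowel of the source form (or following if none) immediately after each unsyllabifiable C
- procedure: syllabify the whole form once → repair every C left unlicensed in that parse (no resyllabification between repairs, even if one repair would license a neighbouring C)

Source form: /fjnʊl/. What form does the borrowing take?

Under (C)V, the unsyllabifiable consonants are /f/, /j/, /l/ (no codas are permitted; onsets are limited to one consonant).
Epenthesis after each stranded consonant: /f/ → /fʊ/, /j/ → /jʊ/, /l/ → /lʊ/.

fʊjʊnʊlʊ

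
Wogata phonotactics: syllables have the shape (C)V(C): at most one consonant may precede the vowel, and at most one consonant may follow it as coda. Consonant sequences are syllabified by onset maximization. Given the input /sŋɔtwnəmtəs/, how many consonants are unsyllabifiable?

Syllabifying with onset maximization leaves /s/, /w/ stranded (at most one coda consonant is licensed; onsets are limited to one consonant).

2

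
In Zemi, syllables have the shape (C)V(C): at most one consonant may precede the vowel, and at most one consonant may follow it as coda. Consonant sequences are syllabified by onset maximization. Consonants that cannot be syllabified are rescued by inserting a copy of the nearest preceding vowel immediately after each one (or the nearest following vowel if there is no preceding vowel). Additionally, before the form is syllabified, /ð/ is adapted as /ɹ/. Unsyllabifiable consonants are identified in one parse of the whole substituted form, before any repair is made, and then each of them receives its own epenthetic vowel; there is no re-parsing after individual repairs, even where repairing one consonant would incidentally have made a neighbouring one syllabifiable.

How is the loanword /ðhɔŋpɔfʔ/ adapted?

ɹɔhɔŋpɔfʔɔ

Substitution: /ð/ → /ɹ/, giving /ɹhɔŋpɔfʔ/.
The consonants /ɹ/, /ʔ/ cannot be parsed into a legal (C)V(C) syllable (at most one coda consonant is licensed; onsets are limited to one consonant).
Inserting the epenthetic vowel yields /ɹ/ → /ɹɔ/, /ʔ/ → /ʔɔ/.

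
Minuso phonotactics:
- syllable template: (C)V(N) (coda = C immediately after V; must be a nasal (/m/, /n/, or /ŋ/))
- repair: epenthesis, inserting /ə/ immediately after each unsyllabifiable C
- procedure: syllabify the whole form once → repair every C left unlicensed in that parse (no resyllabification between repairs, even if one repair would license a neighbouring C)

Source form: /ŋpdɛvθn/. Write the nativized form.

The consonants /ŋ/, /p/, /v/, /θ/, /n/ cannot be parsed into a legal (C)V(N) syllable (only a nasal (/m/, /n/, or /ŋ/) is licensed in coda position; onsets are limited to one consonant).
Epenthesis after each stranded consonant: /ŋ/ → /ŋə/, /p/ → /pə/, /v/ → /və/, /θ/ → /θə/, /n/ → /nə/.

ŋəpədɛvəθənə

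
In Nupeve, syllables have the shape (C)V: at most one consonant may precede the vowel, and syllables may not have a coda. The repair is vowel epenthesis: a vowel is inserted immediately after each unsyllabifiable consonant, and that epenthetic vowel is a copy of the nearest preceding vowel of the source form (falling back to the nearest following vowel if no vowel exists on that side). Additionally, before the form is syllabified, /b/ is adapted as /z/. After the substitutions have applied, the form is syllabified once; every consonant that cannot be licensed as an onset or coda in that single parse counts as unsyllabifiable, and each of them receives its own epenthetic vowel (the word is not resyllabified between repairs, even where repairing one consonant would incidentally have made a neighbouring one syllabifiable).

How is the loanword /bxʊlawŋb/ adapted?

Substitution: /b/ → /z/, giving /zxʊlawŋz/.
The consonants /z/, /w/, /ŋ/, /z/ cannot be parsed into a legal (C)V syllable (no codas are permitted; onsets are limited to one consonant).
Each unlicensed consonant becomes the onset of a new syllable: /z/ → /zʊ/, /w/ → /wa/, /ŋ/ → /ŋa/, /z/ → /za/.

zʊxʊlawaŋaza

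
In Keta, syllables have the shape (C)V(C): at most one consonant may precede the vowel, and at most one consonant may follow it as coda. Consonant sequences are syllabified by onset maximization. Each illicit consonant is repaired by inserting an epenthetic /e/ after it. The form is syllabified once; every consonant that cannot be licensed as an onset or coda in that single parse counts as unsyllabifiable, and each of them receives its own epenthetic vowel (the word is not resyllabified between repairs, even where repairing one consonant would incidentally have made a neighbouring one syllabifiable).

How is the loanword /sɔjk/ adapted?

The consonants /k/ cannot be parsed into a legal (C)V(C) syllable (at most one coda consonant is licensed; onsets are limited to one consonant).
Epenthesis after each stranded consonant: /k/ → /ke/.

sɔjke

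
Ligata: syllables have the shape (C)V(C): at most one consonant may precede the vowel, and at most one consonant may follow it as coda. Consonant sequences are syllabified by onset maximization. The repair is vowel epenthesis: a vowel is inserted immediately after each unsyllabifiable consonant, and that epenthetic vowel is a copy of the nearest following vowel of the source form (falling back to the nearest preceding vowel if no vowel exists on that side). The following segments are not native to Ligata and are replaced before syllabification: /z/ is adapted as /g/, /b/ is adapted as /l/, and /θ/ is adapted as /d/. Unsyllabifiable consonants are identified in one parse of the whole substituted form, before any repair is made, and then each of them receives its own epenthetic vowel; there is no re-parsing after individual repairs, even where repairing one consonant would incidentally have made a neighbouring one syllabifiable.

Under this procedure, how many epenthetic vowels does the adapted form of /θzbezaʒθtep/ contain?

After substitution the input is /dglegaʒdtep/.
The unsyllabifiable consonants are /d/, /g/, /d/; each receives one epenthetic vowel.

3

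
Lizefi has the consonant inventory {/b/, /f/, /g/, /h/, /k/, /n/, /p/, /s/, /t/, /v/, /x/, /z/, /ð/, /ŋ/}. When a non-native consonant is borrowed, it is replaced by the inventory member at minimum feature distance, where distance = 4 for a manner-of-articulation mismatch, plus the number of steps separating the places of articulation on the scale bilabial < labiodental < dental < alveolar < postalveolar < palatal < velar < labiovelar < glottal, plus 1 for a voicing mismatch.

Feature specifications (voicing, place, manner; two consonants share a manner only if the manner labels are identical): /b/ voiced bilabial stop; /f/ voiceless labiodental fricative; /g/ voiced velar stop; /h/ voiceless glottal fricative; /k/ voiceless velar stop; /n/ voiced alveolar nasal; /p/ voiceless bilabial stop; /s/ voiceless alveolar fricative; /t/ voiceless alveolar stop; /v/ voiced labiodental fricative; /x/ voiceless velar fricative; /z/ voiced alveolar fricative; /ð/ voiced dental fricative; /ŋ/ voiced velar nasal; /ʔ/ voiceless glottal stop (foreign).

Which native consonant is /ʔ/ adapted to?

k

/k/ is closest: same manner (stop), place distance 2 (glottal→velar), same voicing; total 2. Next closest is /g/ at distance 3.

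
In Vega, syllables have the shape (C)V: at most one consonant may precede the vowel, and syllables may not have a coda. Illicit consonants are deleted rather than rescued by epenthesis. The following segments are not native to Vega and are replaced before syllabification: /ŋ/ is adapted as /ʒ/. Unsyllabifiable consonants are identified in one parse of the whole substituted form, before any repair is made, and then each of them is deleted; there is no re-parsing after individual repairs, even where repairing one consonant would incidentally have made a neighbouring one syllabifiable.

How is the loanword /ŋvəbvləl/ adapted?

Substitution: /ŋ/ → /ʒ/, giving /ʒvəbvləl/.
Under (C)V, the unsyllabifiable consonants are /ʒ/, /b/, /v/, /l/ (no codas are permitted; onsets are limited to one consonant).
Deleting the stranded consonants removes /ʒ/, /b/, /v/, /l/.

vələ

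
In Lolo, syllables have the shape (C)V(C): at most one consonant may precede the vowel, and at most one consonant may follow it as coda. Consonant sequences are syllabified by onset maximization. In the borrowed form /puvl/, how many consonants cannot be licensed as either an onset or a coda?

Under (C)V(C), the unsyllabifiable consonants are /l/ (at most one coda consonant is licensed; onsets are limited to one consonant).

1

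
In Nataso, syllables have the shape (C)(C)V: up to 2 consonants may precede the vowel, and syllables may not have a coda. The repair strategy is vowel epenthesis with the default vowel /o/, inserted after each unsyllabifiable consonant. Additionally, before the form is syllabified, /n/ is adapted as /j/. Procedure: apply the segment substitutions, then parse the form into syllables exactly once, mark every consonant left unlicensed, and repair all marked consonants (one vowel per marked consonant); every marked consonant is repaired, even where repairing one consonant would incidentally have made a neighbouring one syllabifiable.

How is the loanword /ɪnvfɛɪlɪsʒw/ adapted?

ɪjovfɛɪlɪsoʒowo

Substitution: /n/ → /j/, giving /ɪjvfɛɪlɪsʒw/.
Under (C)(C)V, the unsyllabifiable consonants are /j/, /s/, /ʒ/, /w/ (no codas are permitted; onsets may contain at most 2 consonants).
Epenthesis after each stranded consonant: /j/ → /jo/, /s/ → /so/, /ʒ/ → /ʒo/, /w/ → /wo/.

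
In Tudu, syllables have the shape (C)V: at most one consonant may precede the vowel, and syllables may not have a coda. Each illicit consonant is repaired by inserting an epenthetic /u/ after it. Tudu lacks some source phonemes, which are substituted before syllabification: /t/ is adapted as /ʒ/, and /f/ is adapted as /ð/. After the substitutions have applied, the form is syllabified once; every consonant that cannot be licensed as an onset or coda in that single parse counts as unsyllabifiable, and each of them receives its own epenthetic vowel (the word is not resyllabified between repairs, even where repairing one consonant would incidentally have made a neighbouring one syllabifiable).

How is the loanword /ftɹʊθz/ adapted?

Substitution: /f/ → /ð/, /t/ → /ʒ/, giving /ðʒɹʊθz/.
The consonants /ð/, /ʒ/, /θ/, /z/ cannot be parsed into a legal (C)V syllable (no codas are permitted; onsets are limited to one consonant).
Inserting the epenthetic vowel yields /ð/ → /ðu/, /ʒ/ → /ʒu/, /θ/ → /θu/, /z/ → /zu/.

ðuʒuɹʊθuzu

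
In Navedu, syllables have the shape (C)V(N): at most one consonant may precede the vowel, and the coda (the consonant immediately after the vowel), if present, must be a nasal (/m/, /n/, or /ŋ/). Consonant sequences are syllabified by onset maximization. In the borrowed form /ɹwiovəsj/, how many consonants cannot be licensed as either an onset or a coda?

Under (C)V(N), the unsyllabifiable consonants are /ɹ/, /s/, /j/ (only a nasal (/m/, /n/, or /ŋ/) is licensed in coda position; onsets are limited to one consonant).

3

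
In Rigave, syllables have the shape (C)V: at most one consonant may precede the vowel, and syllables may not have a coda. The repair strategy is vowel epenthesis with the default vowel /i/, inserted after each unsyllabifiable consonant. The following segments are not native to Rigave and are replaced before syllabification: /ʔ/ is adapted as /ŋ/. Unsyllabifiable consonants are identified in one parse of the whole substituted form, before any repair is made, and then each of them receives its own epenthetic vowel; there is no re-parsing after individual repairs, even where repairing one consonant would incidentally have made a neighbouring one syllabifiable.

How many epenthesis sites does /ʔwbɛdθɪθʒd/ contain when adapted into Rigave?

6

After substitution the input is /ŋwbɛdθɪθʒd/.
The unsyllabifiable consonants are /ŋ/, /w/, /d/, /θ/, /ʒ/, /d/; each receives one epenthetic vowel.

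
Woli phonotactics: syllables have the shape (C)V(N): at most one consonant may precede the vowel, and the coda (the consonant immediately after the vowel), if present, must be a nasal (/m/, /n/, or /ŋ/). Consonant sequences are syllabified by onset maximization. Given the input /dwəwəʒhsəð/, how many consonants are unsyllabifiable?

4

Syllabifying with onset maximization leaves /d/, /ʒ/, /h/, /ð/ stranded (only a nasal (/m/, /n/, or /ŋ/) is licensed in coda position; onsets are limited to one consonant).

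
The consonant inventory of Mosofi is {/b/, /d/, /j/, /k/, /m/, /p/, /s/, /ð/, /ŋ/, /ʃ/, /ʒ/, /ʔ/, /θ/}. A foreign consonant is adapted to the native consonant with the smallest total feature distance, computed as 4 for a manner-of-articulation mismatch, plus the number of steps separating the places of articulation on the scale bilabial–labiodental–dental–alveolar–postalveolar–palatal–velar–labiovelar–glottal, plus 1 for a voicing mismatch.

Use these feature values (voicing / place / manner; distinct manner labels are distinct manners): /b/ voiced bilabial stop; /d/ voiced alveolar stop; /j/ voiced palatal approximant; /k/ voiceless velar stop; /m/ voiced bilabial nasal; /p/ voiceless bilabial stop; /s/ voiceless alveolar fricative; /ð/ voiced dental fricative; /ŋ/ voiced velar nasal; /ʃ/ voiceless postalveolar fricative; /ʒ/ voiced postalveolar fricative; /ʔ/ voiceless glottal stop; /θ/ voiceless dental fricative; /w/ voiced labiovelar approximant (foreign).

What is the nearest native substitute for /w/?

/j/ is closest: same manner (approximant), place distance 2 (labiovelar→palatal), same voicing; total 2. Next closest is /ŋ/ at distance 5.

j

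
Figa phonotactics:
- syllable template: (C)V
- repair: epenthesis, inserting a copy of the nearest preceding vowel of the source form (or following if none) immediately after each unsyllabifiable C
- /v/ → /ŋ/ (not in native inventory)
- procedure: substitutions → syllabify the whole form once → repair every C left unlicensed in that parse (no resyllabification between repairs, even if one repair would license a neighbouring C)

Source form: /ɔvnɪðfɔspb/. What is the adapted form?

Substitution: /v/ → /ŋ/, giving /ɔŋnɪðfɔspb/.
Under (C)V, the unsyllabifiable consonants are /ŋ/, /ð/, /s/, /p/, /b/ (no codas are permitted; onsets are limited to one consonant).
Each unlicensed consonant becomes the onset of a new syllable: /ŋ/ → /ŋɔ/, /ð/ → /ðɪ/, /s/ → /sɔ/, /p/ → /pɔ/, /b/ → /bɔ/.

ɔŋɔnɪðɪfɔsɔpɔbɔ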